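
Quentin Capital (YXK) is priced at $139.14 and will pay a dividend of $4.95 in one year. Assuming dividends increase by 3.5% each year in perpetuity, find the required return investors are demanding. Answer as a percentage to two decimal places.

7.06%

Rearranging the constant-growth DDM: r = D₁/P₀ + g.
r = 4.9500 / 139.14 + 0.035 = 0.03558 + 0.035 = 0.07058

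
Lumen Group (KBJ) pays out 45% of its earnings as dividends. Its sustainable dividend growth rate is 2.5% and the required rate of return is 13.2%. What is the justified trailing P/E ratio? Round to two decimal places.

4.31

Justified trailing P/E = b(1+g)/(r−g) = 0.45×(1+0.025)/(0.132−0.025) = 4.3107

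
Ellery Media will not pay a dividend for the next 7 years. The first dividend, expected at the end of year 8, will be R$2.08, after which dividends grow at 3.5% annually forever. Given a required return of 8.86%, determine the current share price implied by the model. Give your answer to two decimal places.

R$21.42

Deferred-dividend DDM. At t=7 the remaining stream is a growing perpetuity with first payment D_8 = 2.08.
V_7 = D_8/(r−g) = 2.08/(0.0886−0.035) = 38.8060
P₀ = V_7/(1+r)^7 = 38.8060/(1+0.0886)^7 = 21.4200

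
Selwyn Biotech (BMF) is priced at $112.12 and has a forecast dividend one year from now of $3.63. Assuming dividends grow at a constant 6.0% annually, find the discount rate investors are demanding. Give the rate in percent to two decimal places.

Rearranging the constant-growth DDM: r = D₁/P₀ + g.
r = 3.6300 / 112.12 + 0.06 = 0.03238 + 0.06 = 0.09238

9.24%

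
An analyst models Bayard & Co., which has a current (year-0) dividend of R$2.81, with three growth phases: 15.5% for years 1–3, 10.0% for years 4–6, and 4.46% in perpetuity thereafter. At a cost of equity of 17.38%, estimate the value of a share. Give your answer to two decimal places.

Three-stage DDM. Project D₁…D_6; terminal Gordon value at t=6 with g = 0.0446; discount at r = 0.1738.
D_1 = 3.2456
D_2 = 3.7486
D_3 = 4.3296
D_4 = 4.7626
D_5 = 5.2389
D_6 = 5.7628
TV_6 = 6.0198/(0.1738−0.0446) = 46.5927
P₀ = Σ Dₜ/(1+r)ᵗ + TV_6/(1+r)^6 = 33.0397

R$33.04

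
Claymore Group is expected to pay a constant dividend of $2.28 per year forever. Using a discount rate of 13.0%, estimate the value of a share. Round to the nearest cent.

Zero-growth DDM (perpetuity): P₀ = D/r = 2.28 / 0.13 = 17.5385

$17.54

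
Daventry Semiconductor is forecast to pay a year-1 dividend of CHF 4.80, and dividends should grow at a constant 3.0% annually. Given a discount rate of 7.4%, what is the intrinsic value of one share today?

Gordon growth model: P₀ = D₁/(r − g), with D₁ = 4.80 given directly.
P₀ = 4.8000 / (0.074 − 0.03) = 4.8000 / 0.044 = 109.0909

CHF 109.09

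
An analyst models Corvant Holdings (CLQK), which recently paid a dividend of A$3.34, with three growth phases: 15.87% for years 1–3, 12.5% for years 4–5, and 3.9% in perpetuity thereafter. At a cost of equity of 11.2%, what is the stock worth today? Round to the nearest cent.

A$73.62

Three-stage DDM. Project D₁…D_5; terminal Gordon value at t=5 with g = 0.039; discount at r = 0.112.
D_1 = 3.8701
D_2 = 4.4842
D_3 = 5.1959
D_4 = 5.8454
D_5 = 6.5760
TV_5 = 6.8325/(0.112−0.039) = 93.5960
P₀ = Σ Dₜ/(1+r)ᵗ + TV_5/(1+r)^5 = 73.6229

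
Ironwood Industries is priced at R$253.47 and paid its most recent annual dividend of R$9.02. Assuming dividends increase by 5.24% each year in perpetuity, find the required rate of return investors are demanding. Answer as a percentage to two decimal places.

Rearranging the constant-growth DDM: r = D₁/P₀ + g.
D₁ = 9.02 × (1 + 0.0524) = 9.4926.
r = 9.4926 / 253.47 + 0.0524 = 0.03745 + 0.0524 = 0.08985

8.99%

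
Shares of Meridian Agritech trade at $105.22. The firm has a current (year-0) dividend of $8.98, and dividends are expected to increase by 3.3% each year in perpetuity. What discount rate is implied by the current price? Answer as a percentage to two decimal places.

Rearranging the constant-growth DDM: r = D₁/P₀ + g.
D₁ = 8.98 × (1 + 0.033) = 9.2763.
r = 9.2763 / 105.22 + 0.033 = 0.08816 + 0.033 = 0.12116

12.12%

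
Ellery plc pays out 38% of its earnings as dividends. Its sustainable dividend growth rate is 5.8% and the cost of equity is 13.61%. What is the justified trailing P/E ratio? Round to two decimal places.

Justified trailing P/E = b(1+g)/(r−g) = 0.38×(1+0.058)/(0.1361−0.058) = 5.1478

5.15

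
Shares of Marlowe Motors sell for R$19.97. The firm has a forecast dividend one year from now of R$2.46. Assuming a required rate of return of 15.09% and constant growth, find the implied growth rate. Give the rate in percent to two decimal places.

2.77%

From P₀ = D₁/(r − g), the implied growth is g = r − D₁/P₀.
g = 0.1509 − 2.46/19.97 = 0.1509 − 0.12318 = 0.02772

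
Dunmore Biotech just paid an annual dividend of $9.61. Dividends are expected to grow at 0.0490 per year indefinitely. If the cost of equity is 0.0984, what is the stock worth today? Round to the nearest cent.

$204.07

Gordon growth model: P₀ = D₁/(r − g). D₁ = 9.61 × (1 + 0.049) = 10.0809.
P₀ = 10.0809 / (0.0984 − 0.049) = 10.0809 / 0.0494 = 204.0666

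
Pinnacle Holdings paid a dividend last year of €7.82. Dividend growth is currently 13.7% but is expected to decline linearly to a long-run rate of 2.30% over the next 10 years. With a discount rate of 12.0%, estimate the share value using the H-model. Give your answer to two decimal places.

H-model: P₀ = D₀[(1+g_L) + H(g_S−g_L)]/(r−g_L), with H = 10/2 = 5.
P₀ = 7.82 × [(1+0.023) + 5×(0.137−0.023)] / (0.12−0.023)
   = 7.82 × 1.5930 / 0.097 = 128.4254

€128.43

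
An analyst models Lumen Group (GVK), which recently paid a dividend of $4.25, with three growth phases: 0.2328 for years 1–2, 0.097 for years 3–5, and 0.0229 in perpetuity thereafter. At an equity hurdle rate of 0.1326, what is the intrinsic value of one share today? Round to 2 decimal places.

Three-stage DDM. Project D₁…D_5; terminal Gordon value at t=5 with g = 0.0229; discount at r = 0.1326.
D_1 = 5.2394
D_2 = 6.4591
D_3 = 7.0857
D_4 = 7.7730
D_5 = 8.5270
TV_5 = 8.7222/(0.1326−0.0229) = 79.5098
P₀ = Σ Dₜ/(1+r)ᵗ + TV_5/(1+r)^5 = 66.4988

$66.50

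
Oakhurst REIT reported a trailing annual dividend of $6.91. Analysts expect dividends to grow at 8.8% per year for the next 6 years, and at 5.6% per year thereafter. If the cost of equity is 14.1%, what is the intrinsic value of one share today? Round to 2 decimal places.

$99.75

Two-stage DDM. Project D₁…D_6 at 0.088, terminal growth 0.056, discount at r = 0.141.
D_1 = 7.5181
D_2 = 8.1797
D_3 = 8.8995
D_4 = 9.6826
D_5 = 10.5347
D_6 = 11.4618
Terminal value at t=6: TV = D_7/(r−g) = 12.1036/(0.141−0.056) = 142.3955
P₀ = 7.5181/(1+0.141)^1 + 8.1797/(1+0.141)^2 + 8.8995/(1+0.141)^3 + 9.6826/(1+0.141)^4 + 10.5347/(1+0.141)^5 + 11.4618/(1+0.141)^6 + 142.3955/(1+0.141)^6 = 99.7509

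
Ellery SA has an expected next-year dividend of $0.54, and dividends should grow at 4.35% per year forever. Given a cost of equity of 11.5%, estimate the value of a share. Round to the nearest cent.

$7.55

Gordon growth model: P₀ = D₁/(r − g), with D₁ = 0.54 given directly.
P₀ = 0.5400 / (0.115 − 0.0435) = 0.5400 / 0.0715 = 7.5524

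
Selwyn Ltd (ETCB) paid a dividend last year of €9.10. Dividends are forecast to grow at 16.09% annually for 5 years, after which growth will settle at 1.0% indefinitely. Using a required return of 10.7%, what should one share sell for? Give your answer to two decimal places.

Two-stage DDM. Project D₁…D_5 at 0.1609, terminal growth 0.01, discount at r = 0.107.
D_1 = 10.5642
D_2 = 12.2640
D_3 = 14.2372
D_4 = 16.5280
D_5 = 19.1874
Terminal value at t=5: TV = D_6/(r−g) = 19.3792/(0.107−0.01) = 199.7860
P₀ = 10.5642/(1+0.107)^1 + 12.2640/(1+0.107)^2 + 14.2372/(1+0.107)^3 + 16.5280/(1+0.107)^4 + 19.1874/(1+0.107)^5 + 199.7860/(1+0.107)^5 = 172.7723

€172.77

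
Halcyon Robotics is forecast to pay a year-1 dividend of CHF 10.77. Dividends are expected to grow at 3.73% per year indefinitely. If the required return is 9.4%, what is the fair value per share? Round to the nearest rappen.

Gordon growth model: P₀ = D₁/(r − g), with D₁ = 10.77 given directly.
P₀ = 10.7700 / (0.094 − 0.0373) = 10.7700 / 0.0567 = 189.9471

CHF 189.95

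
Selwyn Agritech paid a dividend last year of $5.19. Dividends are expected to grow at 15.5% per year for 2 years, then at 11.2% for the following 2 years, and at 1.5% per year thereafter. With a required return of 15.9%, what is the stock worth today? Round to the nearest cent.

Three-stage DDM. Project D₁…D_4; terminal Gordon value at t=4 with g = 0.015; discount at r = 0.159.
D_1 = 5.9945
D_2 = 6.9236
D_3 = 7.6990
D_4 = 8.5613
TV_4 = 8.6897/(0.159−0.015) = 60.3454
P₀ = Σ Dₜ/(1+r)ᵗ + TV_4/(1+r)^4 = 53.4597

$53.46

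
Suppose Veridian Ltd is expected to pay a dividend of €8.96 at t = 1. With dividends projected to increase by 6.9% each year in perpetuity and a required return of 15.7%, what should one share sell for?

Gordon growth model: P₀ = D₁/(r − g), with D₁ = 8.96 given directly.
P₀ = 8.9600 / (0.157 − 0.069) = 8.9600 / 0.088 = 101.8182

€101.82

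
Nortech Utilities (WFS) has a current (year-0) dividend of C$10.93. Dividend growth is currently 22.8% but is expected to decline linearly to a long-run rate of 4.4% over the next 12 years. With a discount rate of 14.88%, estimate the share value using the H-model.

C$224.02

H-model: P₀ = D₀[(1+g_L) + H(g_S−g_L)]/(r−g_L), with H = 12/2 = 6.
P₀ = 10.93 × [(1+0.044) + 6×(0.228−0.044)] / (0.1488−0.044)
   = 10.93 × 2.1480 / 0.1048 = 224.0233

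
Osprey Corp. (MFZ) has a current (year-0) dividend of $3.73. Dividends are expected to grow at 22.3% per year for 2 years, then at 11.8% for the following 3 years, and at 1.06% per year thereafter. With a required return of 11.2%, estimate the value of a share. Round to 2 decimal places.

$67.99

Three-stage DDM. Project D₁…D_5; terminal Gordon value at t=5 with g = 0.0106; discount at r = 0.112.
D_1 = 4.5618
D_2 = 5.5791
D_3 = 6.2374
D_4 = 6.9734
D_5 = 7.7963
TV_5 = 7.8789/(0.112−0.0106) = 77.7013
P₀ = Σ Dₜ/(1+r)ᵗ + TV_5/(1+r)^5 = 67.9950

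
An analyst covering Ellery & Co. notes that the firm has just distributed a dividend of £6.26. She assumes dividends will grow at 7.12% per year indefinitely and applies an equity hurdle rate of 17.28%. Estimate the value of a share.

Gordon growth model: P₀ = D₁/(r − g). D₁ = 6.26 × (1 + 0.0712) = 6.7057.
P₀ = 6.7057 / (0.1728 − 0.0712) = 6.7057 / 0.1016 = 66.0011

£66.00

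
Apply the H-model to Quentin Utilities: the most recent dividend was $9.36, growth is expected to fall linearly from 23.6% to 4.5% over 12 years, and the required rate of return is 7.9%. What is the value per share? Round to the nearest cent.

$603.17

H-model: P₀ = D₀[(1+g_L) + H(g_S−g_L)]/(r−g_L), with H = 12/2 = 6.
P₀ = 9.36 × [(1+0.045) + 6×(0.236−0.045)] / (0.079−0.045)
   = 9.36 × 2.1910 / 0.034 = 603.1694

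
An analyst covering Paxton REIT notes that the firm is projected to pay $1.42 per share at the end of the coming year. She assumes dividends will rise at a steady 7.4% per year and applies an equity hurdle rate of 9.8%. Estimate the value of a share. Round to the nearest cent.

$59.17

Gordon growth model: P₀ = D₁/(r − g), with D₁ = 1.42 given directly.
P₀ = 1.4200 / (0.098 − 0.074) = 1.4200 / 0.024 = 59.1667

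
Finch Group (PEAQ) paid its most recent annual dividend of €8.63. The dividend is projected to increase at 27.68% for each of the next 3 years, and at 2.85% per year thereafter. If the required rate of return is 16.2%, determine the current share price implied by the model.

€119.55

Two-stage DDM. Project D₁…D_3 at 0.2768, terminal growth 0.0285, discount at r = 0.162.
D_1 = 11.0188
D_2 = 14.0688
D_3 = 17.9630
Terminal value at t=3: TV = D_4/(r−g) = 18.4750/(0.162−0.0285) = 138.3893
P₀ = 11.0188/(1+0.162)^1 + 14.0688/(1+0.162)^2 + 17.9630/(1+0.162)^3 + 138.3893/(1+0.162)^3 = 119.5540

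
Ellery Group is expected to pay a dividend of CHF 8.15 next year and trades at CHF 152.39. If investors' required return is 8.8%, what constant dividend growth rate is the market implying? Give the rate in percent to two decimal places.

From P₀ = D₁/(r − g), the implied growth is g = r − D₁/P₀.
g = 0.088 − 8.15/152.39 = 0.088 − 0.05348 = 0.03452

3.45%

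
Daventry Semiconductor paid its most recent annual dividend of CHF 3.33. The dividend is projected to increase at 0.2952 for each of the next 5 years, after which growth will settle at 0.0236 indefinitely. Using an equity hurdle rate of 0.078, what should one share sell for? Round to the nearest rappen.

CHF 186.74

Two-stage DDM. Project D₁…D_5 at 0.2952, terminal growth 0.0236, discount at r = 0.078.
D_1 = 4.3130
D_2 = 5.5862
D_3 = 7.2353
D_4 = 9.3711
D_5 = 12.1375
Terminal value at t=5: TV = D_6/(r−g) = 12.4239/(0.078−0.0236) = 228.3809
P₀ = 4.3130/(1+0.078)^1 + 5.5862/(1+0.078)^2 + 7.2353/(1+0.078)^3 + 9.3711/(1+0.078)^4 + 12.1375/(1+0.078)^5 + 228.3809/(1+0.078)^5 = 186.7398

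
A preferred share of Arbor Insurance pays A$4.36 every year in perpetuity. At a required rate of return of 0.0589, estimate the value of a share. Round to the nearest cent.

Zero-growth DDM (perpetuity): P₀ = D/r = 4.36 / 0.0589 = 74.0238

A$74.02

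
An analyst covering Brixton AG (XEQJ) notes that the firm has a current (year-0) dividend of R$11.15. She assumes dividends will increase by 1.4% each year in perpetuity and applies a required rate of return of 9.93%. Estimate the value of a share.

R$132.55

Gordon growth model: P₀ = D₁/(r − g). D₁ = 11.15 × (1 + 0.014) = 11.3061.
P₀ = 11.3061 / (0.0993 − 0.014) = 11.3061 / 0.0853 = 132.5451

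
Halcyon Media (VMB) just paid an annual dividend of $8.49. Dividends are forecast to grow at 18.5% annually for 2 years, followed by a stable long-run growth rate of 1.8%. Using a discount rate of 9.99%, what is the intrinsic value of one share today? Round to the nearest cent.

Two-stage DDM. Project D₁…D_2 at 0.185, terminal growth 0.018, discount at r = 0.0999.
D_1 = 10.0607
D_2 = 11.9219
Terminal value at t=2: TV = D_3/(r−g) = 12.1365/(0.0999−0.018) = 148.1864
P₀ = 10.0607/(1+0.0999)^1 + 11.9219/(1+0.0999)^2 + 148.1864/(1+0.0999)^2 = 141.4918

$141.49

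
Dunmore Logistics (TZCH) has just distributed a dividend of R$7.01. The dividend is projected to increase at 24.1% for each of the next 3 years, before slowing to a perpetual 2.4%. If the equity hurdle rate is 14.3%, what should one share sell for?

R$102.05

Two-stage DDM. Project D₁…D_3 at 0.241, terminal growth 0.024, discount at r = 0.143.
D_1 = 8.6994
D_2 = 10.7960
D_3 = 13.3978
Terminal value at t=3: TV = D_4/(r−g) = 13.7193/(0.143−0.024) = 115.2886
P₀ = 8.6994/(1+0.143)^1 + 10.7960/(1+0.143)^2 + 13.3978/(1+0.143)^3 + 115.2886/(1+0.143)^3 = 102.0521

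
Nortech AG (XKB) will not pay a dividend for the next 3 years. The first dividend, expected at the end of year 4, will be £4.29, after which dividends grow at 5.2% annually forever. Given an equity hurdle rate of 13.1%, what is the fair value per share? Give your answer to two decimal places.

£37.54

Deferred-dividend DDM. At t=3 the remaining stream is a growing perpetuity with first payment D_4 = 4.29.
V_3 = D_4/(r−g) = 4.29/(0.131−0.052) = 54.3038
P₀ = V_3/(1+r)^3 = 54.3038/(1+0.131)^3 = 37.5355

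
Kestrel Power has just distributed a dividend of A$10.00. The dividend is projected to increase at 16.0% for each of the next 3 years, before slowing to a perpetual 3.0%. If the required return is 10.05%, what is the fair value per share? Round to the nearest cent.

Two-stage DDM. Project D₁…D_3 at 0.16, terminal growth 0.03, discount at r = 0.1005.
D_1 = 11.6000
D_2 = 13.4560
D_3 = 15.6090
Terminal value at t=3: TV = D_4/(r−g) = 16.0772/(0.1005−0.03) = 228.0458
P₀ = 11.6000/(1+0.1005)^1 + 13.4560/(1+0.1005)^2 + 15.6090/(1+0.1005)^3 + 228.0458/(1+0.1005)^3 = 204.4632

A$204.46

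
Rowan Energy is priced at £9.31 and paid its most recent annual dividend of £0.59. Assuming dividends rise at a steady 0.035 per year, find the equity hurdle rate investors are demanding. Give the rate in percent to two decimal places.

Rearranging the constant-growth DDM: r = D₁/P₀ + g.
D₁ = 0.59 × (1 + 0.035) = 0.6106.
r = 0.6106 / 9.31 + 0.035 = 0.06559 + 0.035 = 0.10059

10.06%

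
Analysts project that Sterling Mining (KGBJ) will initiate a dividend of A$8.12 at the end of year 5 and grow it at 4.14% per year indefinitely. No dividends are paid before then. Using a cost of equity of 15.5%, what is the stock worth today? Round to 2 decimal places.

Deferred-dividend DDM. At t=4 the remaining stream is a growing perpetuity with first payment D_5 = 8.12.
V_4 = D_5/(r−g) = 8.12/(0.155−0.0414) = 71.4789
P₀ = V_4/(1+r)^4 = 71.4789/(1+0.155)^4 = 40.1652

A$40.17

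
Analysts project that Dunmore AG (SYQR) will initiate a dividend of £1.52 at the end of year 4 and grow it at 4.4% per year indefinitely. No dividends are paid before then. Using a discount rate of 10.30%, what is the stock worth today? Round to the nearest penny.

£19.20

Deferred-dividend DDM. At t=3 the remaining stream is a growing perpetuity with first payment D_4 = 1.52.
V_3 = D_4/(r−g) = 1.52/(0.103−0.044) = 25.7627
P₀ = V_3/(1+r)^3 = 25.7627/(1+0.103)^3 = 19.1984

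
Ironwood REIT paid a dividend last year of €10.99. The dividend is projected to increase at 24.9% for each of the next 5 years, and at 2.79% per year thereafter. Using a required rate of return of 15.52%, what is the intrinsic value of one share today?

€200.99

Two-stage DDM. Project D₁…D_5 at 0.249, terminal growth 0.0279, discount at r = 0.1552.
D_1 = 13.7265
D_2 = 17.1444
D_3 = 21.4134
D_4 = 26.7453
D_5 = 33.4049
Terminal value at t=5: TV = D_6/(r−g) = 34.3369/(0.1552−0.0279) = 269.7319
P₀ = 13.7265/(1+0.1552)^1 + 17.1444/(1+0.1552)^2 + 21.4134/(1+0.1552)^3 + 26.7453/(1+0.1552)^4 + 33.4049/(1+0.1552)^5 + 269.7319/(1+0.1552)^5 = 200.9890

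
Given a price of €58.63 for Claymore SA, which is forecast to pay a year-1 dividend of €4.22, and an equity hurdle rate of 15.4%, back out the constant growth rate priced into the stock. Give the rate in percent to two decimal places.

From P₀ = D₁/(r − g), the implied growth is g = r − D₁/P₀.
g = 0.154 − 4.22/58.63 = 0.154 − 0.07198 = 0.08202

8.20%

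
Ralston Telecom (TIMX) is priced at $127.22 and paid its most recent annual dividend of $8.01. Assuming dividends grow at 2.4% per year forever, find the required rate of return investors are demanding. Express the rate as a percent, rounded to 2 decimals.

Rearranging the constant-growth DDM: r = D₁/P₀ + g.
D₁ = 8.01 × (1 + 0.024) = 8.2022.
r = 8.2022 / 127.22 + 0.024 = 0.06447 + 0.024 = 0.08847

8.85%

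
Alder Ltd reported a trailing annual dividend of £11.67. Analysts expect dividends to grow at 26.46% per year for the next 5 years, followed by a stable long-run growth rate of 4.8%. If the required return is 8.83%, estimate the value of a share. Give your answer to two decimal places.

Two-stage DDM. Project D₁…D_5 at 0.2646, terminal growth 0.048, discount at r = 0.0883.
D_1 = 14.7579
D_2 = 18.6628
D_3 = 23.6010
D_4 = 29.8458
D_5 = 37.7430
Terminal value at t=5: TV = D_6/(r−g) = 39.5547/(0.0883−0.048) = 981.5060
P₀ = 14.7579/(1+0.0883)^1 + 18.6628/(1+0.0883)^2 + 23.6010/(1+0.0883)^3 + 29.8458/(1+0.0883)^4 + 37.7430/(1+0.0883)^5 + 981.5060/(1+0.0883)^5 = 736.5356

£736.54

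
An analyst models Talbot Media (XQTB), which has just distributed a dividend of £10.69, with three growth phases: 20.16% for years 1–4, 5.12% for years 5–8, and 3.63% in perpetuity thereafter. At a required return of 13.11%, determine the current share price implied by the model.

Three-stage DDM. Project D₁…D_8; terminal Gordon value at t=8 with g = 0.0363; discount at r = 0.1311.
D_1 = 12.8451
D_2 = 15.4347
D_3 = 18.5463
D_4 = 22.2852
D_5 = 23.4262
D_6 = 24.6257
D_7 = 25.8865
D_8 = 27.2119
TV_8 = 28.1997/(0.1311−0.0363) = 297.4651
P₀ = Σ Dₜ/(1+r)ᵗ + TV_8/(1+r)^8 = 206.3759

£206.38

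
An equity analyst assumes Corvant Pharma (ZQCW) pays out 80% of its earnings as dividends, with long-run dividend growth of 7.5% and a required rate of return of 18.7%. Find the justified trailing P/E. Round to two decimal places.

7.68

Justified trailing P/E = b(1+g)/(r−g) = 0.80×(1+0.075)/(0.187−0.075) = 7.6786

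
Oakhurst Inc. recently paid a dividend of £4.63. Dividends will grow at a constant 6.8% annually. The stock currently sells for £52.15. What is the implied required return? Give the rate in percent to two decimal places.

Rearranging the constant-growth DDM: r = D₁/P₀ + g.
D₁ = 4.63 × (1 + 0.068) = 4.9448.
r = 4.9448 / 52.15 + 0.068 = 0.09482 + 0.068 = 0.16282

16.28%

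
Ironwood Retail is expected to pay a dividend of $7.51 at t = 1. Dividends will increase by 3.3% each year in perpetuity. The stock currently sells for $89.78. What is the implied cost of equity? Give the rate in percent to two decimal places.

Rearranging the constant-growth DDM: r = D₁/P₀ + g.
r = 7.5100 / 89.78 + 0.033 = 0.08365 + 0.033 = 0.11665

11.66%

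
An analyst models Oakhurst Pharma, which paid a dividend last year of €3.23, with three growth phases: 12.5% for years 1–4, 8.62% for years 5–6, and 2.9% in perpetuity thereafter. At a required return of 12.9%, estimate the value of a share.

Three-stage DDM. Project D₁…D_6; terminal Gordon value at t=6 with g = 0.029; discount at r = 0.129.
D_1 = 3.6338
D_2 = 4.0880
D_3 = 4.5990
D_4 = 5.1738
D_5 = 5.6198
D_6 = 6.1042
TV_6 = 6.2813/(0.129−0.029) = 62.8127
P₀ = Σ Dₜ/(1+r)ᵗ + TV_6/(1+r)^6 = 49.1481

€49.15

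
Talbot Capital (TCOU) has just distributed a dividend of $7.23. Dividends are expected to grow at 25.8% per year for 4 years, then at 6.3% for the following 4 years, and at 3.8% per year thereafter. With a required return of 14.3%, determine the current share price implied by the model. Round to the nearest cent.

Three-stage DDM. Project D₁…D_8; terminal Gordon value at t=8 with g = 0.038; discount at r = 0.143.
D_1 = 9.0953
D_2 = 11.4419
D_3 = 14.3940
D_4 = 18.1076
D_5 = 19.2484
D_6 = 20.4610
D_7 = 21.7501
D_8 = 23.1203
TV_8 = 23.9989/(0.143−0.038) = 228.5609
P₀ = Σ Dₜ/(1+r)ᵗ + TV_8/(1+r)^8 = 150.9333

$150.93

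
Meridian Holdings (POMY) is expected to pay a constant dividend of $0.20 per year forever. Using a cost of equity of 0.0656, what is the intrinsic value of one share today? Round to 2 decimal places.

$3.05

Zero-growth DDM (perpetuity): P₀ = D/r = 0.20 / 0.0656 = 3.0488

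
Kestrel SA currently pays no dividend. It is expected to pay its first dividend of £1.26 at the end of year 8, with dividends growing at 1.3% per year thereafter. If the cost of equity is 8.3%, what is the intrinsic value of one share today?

£10.30

Deferred-dividend DDM. At t=7 the remaining stream is a growing perpetuity with first payment D_8 = 1.26.
V_7 = D_8/(r−g) = 1.26/(0.083−0.013) = 18.0000
P₀ = V_7/(1+r)^7 = 18.0000/(1+0.083)^7 = 10.3009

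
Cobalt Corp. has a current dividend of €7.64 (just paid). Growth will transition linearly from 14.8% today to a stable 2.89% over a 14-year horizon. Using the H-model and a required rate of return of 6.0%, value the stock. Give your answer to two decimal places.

€457.56

H-model: P₀ = D₀[(1+g_L) + H(g_S−g_L)]/(r−g_L), with H = 14/2 = 7.
P₀ = 7.64 × [(1+0.0289) + 7×(0.148−0.0289)] / (0.06−0.0289)
   = 7.64 × 1.8626 / 0.0311 = 457.5648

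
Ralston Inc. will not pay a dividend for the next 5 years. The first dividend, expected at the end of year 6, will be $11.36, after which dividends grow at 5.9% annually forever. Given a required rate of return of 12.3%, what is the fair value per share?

Deferred-dividend DDM. At t=5 the remaining stream is a growing perpetuity with first payment D_6 = 11.36.
V_5 = D_6/(r−g) = 11.36/(0.123−0.059) = 177.5000
P₀ = V_5/(1+r)^5 = 177.5000/(1+0.123)^5 = 99.3801

$99.38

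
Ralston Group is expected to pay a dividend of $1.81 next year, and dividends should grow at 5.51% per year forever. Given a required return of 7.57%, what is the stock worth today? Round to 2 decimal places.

$87.86

Gordon growth model: P₀ = D₁/(r − g), with D₁ = 1.81 given directly.
P₀ = 1.8100 / (0.0757 − 0.0551) = 1.8100 / 0.0206 = 87.8641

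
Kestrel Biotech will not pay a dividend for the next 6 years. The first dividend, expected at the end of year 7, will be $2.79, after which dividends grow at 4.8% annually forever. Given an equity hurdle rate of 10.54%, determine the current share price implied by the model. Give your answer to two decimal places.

Deferred-dividend DDM. At t=6 the remaining stream is a growing perpetuity with first payment D_7 = 2.79.
V_6 = D_7/(r−g) = 2.79/(0.1054−0.048) = 48.6063
P₀ = V_6/(1+r)^6 = 48.6063/(1+0.1054)^6 = 26.6425

$26.64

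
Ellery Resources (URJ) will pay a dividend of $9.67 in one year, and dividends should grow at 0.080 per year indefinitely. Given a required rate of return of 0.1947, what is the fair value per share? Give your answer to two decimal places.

$84.31

Gordon growth model: P₀ = D₁/(r − g), with D₁ = 9.67 given directly.
P₀ = 9.6700 / (0.1947 − 0.08) = 9.6700 / 0.1147 = 84.3069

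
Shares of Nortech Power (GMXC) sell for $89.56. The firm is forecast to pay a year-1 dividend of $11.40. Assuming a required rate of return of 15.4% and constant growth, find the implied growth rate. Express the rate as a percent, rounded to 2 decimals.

2.67%

From P₀ = D₁/(r − g), the implied growth is g = r − D₁/P₀.
g = 0.154 − 11.40/89.56 = 0.154 − 0.12729 = 0.02671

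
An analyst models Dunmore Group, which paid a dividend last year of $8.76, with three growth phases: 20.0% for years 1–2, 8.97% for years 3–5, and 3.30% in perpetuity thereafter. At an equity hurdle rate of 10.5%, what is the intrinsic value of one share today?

Three-stage DDM. Project D₁…D_5; terminal Gordon value at t=5 with g = 0.033; discount at r = 0.105.
D_1 = 10.5120
D_2 = 12.6144
D_3 = 13.7459
D_4 = 14.9789
D_5 = 16.3225
TV_5 = 16.8612/(0.105−0.033) = 234.1830
P₀ = Σ Dₜ/(1+r)ᵗ + TV_5/(1+r)^5 = 192.1357

$192.14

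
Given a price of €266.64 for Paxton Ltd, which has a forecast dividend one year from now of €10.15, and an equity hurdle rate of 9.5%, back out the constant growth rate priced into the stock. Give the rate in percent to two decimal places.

From P₀ = D₁/(r − g), the implied growth is g = r − D₁/P₀.
g = 0.095 − 10.15/266.64 = 0.095 − 0.03807 = 0.05693

5.69%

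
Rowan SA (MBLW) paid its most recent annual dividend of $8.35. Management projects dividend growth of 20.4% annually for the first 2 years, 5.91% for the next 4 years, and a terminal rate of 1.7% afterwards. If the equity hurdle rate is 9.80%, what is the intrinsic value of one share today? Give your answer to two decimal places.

$165.04

Three-stage DDM. Project D₁…D_6; terminal Gordon value at t=6 with g = 0.017; discount at r = 0.098.
D_1 = 10.0534
D_2 = 12.1043
D_3 = 12.8197
D_4 = 13.5773
D_5 = 14.3797
D_6 = 15.2296
TV_6 = 15.4885/(0.098−0.017) = 191.2156
P₀ = Σ Dₜ/(1+r)ᵗ + TV_6/(1+r)^6 = 165.0443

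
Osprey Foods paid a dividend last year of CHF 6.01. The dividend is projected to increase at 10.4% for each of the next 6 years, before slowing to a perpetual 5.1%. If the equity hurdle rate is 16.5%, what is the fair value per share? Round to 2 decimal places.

CHF 70.13

Two-stage DDM. Project D₁…D_6 at 0.104, terminal growth 0.051, discount at r = 0.165.
D_1 = 6.6350
D_2 = 7.3251
D_3 = 8.0869
D_4 = 8.9279
D_5 = 9.8564
D_6 = 10.8815
Terminal value at t=6: TV = D_7/(r−g) = 11.4365/(0.165−0.051) = 100.3198
P₀ = 6.6350/(1+0.165)^1 + 7.3251/(1+0.165)^2 + 8.0869/(1+0.165)^3 + 8.9279/(1+0.165)^4 + 9.8564/(1+0.165)^5 + 10.8815/(1+0.165)^6 + 100.3198/(1+0.165)^6 = 70.1255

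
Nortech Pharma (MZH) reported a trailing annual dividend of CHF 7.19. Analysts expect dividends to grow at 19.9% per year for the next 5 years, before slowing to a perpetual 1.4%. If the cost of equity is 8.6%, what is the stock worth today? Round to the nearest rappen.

CHF 214.96

Two-stage DDM. Project D₁…D_5 at 0.199, terminal growth 0.014, discount at r = 0.086.
D_1 = 8.6208
D_2 = 10.3364
D_3 = 12.3933
D_4 = 14.8595
D_5 = 17.8166
Terminal value at t=5: TV = D_6/(r−g) = 18.0660/(0.086−0.014) = 250.9171
P₀ = 8.6208/(1+0.086)^1 + 10.3364/(1+0.086)^2 + 12.3933/(1+0.086)^3 + 14.8595/(1+0.086)^4 + 17.8166/(1+0.086)^5 + 250.9171/(1+0.086)^5 = 214.9599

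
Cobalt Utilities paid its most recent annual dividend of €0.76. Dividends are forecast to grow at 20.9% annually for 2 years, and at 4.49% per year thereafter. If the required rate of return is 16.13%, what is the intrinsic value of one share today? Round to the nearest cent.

Two-stage DDM. Project D₁…D_2 at 0.209, terminal growth 0.0449, discount at r = 0.1613.
D_1 = 0.9188
D_2 = 1.1109
Terminal value at t=2: TV = D_3/(r−g) = 1.1608/(0.1613−0.0449) = 9.9721
P₀ = 0.9188/(1+0.1613)^1 + 1.1109/(1+0.1613)^2 + 9.9721/(1+0.1613)^2 = 9.0093

€9.01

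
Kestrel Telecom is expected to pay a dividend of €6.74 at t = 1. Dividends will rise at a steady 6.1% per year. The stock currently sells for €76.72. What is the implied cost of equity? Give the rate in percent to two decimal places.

14.89%

Rearranging the constant-growth DDM: r = D₁/P₀ + g.
r = 6.7400 / 76.72 + 0.061 = 0.08785 + 0.061 = 0.14885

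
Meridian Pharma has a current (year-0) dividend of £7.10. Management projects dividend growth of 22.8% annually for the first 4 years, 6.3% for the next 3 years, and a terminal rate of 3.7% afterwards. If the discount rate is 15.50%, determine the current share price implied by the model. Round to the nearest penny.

Three-stage DDM. Project D₁…D_7; terminal Gordon value at t=7 with g = 0.037; discount at r = 0.155.
D_1 = 8.7188
D_2 = 10.7067
D_3 = 13.1478
D_4 = 16.1455
D_5 = 17.1627
D_6 = 18.2439
D_7 = 19.3933
TV_7 = 20.1108/(0.155−0.037) = 170.4309
P₀ = Σ Dₜ/(1+r)ᵗ + TV_7/(1+r)^7 = 118.4420

£118.44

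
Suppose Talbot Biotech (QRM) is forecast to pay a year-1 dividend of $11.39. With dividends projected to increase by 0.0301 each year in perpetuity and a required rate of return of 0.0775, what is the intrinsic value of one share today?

$240.30

Gordon growth model: P₀ = D₁/(r − g), with D₁ = 11.39 given directly.
P₀ = 11.3900 / (0.0775 − 0.0301) = 11.3900 / 0.0474 = 240.2954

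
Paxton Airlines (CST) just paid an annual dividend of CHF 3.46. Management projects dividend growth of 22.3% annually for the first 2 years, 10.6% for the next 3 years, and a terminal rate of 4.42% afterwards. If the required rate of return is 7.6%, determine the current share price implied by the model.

Three-stage DDM. Project D₁…D_5; terminal Gordon value at t=5 with g = 0.0442; discount at r = 0.076.
D_1 = 4.2316
D_2 = 5.1752
D_3 = 5.7238
D_4 = 6.3305
D_5 = 7.0016
TV_5 = 7.3110/(0.076−0.0442) = 229.9063
P₀ = Σ Dₜ/(1+r)ᵗ + TV_5/(1+r)^5 = 181.9748

CHF 181.97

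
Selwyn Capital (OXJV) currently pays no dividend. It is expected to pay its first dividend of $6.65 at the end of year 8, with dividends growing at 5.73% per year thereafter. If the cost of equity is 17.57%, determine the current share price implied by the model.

Deferred-dividend DDM. At t=7 the remaining stream is a growing perpetuity with first payment D_8 = 6.65.
V_7 = D_8/(r−g) = 6.65/(0.1757−0.0573) = 56.1655
P₀ = V_7/(1+r)^7 = 56.1655/(1+0.1757)^7 = 18.0882

$18.09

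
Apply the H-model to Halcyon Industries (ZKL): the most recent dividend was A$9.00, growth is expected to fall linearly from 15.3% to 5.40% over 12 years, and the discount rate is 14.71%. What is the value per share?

H-model: P₀ = D₀[(1+g_L) + H(g_S−g_L)]/(r−g_L), with H = 12/2 = 6.
P₀ = 9.00 × [(1+0.054) + 6×(0.153−0.054)] / (0.1471−0.054)
   = 9.00 × 1.6480 / 0.0931 = 159.3126

A$159.31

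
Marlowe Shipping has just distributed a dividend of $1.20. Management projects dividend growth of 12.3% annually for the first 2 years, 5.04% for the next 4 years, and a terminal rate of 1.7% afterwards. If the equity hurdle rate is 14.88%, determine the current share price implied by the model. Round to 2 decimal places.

Three-stage DDM. Project D₁…D_6; terminal Gordon value at t=6 with g = 0.017; discount at r = 0.1488.
D_1 = 1.3476
D_2 = 1.5134
D_3 = 1.5896
D_4 = 1.6697
D_5 = 1.7539
D_6 = 1.8423
TV_6 = 1.8736/(0.1488−0.017) = 14.2156
P₀ = Σ Dₜ/(1+r)ᵗ + TV_6/(1+r)^6 = 12.1894

$12.19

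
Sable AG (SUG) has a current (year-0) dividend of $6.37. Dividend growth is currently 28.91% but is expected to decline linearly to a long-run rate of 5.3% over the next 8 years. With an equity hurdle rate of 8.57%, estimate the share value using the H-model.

H-model: P₀ = D₀[(1+g_L) + H(g_S−g_L)]/(r−g_L), with H = 8/2 = 4.
P₀ = 6.37 × [(1+0.053) + 4×(0.2891−0.053)] / (0.0857−0.053)
   = 6.37 × 1.9974 / 0.0327 = 389.0960

$389.10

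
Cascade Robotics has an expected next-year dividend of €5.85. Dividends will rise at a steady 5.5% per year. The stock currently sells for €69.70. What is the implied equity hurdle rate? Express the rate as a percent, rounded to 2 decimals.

13.89%

Rearranging the constant-growth DDM: r = D₁/P₀ + g.
r = 5.8500 / 69.70 + 0.055 = 0.08393 + 0.055 = 0.13893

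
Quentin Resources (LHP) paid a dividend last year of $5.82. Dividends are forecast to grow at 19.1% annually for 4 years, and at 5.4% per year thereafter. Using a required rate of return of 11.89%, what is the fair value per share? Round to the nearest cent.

Two-stage DDM. Project D₁…D_4 at 0.191, terminal growth 0.054, discount at r = 0.1189.
D_1 = 6.9316
D_2 = 8.2556
D_3 = 9.8324
D_4 = 11.7104
Terminal value at t=4: TV = D_5/(r−g) = 12.3427/(0.1189−0.054) = 190.1805
P₀ = 6.9316/(1+0.1189)^1 + 8.2556/(1+0.1189)^2 + 9.8324/(1+0.1189)^3 + 11.7104/(1+0.1189)^4 + 190.1805/(1+0.1189)^4 = 148.6190

$148.62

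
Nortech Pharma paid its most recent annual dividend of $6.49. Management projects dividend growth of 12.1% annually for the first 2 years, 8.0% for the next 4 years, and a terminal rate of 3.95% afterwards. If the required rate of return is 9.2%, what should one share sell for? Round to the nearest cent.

Three-stage DDM. Project D₁…D_6; terminal Gordon value at t=6 with g = 0.0395; discount at r = 0.092.
D_1 = 7.2753
D_2 = 8.1556
D_3 = 8.8080
D_4 = 9.5127
D_5 = 10.2737
D_6 = 11.0956
TV_6 = 11.5339/(0.092−0.0395) = 219.6930
P₀ = Σ Dₜ/(1+r)ᵗ + TV_6/(1+r)^6 = 169.6782

$169.68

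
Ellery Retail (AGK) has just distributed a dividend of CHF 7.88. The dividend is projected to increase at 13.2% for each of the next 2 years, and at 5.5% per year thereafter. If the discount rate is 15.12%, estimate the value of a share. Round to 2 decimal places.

Two-stage DDM. Project D₁…D_2 at 0.132, terminal growth 0.055, discount at r = 0.1512.
D_1 = 8.9202
D_2 = 10.0976
Terminal value at t=2: TV = D_3/(r−g) = 10.6530/(0.1512−0.055) = 110.7379
P₀ = 8.9202/(1+0.1512)^1 + 10.0976/(1+0.1512)^2 + 110.7379/(1+0.1512)^2 = 98.9272

CHF 98.93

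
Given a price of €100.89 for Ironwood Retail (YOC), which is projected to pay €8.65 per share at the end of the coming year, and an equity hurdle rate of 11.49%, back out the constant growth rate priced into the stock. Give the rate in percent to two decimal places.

2.92%

From P₀ = D₁/(r − g), the implied growth is g = r − D₁/P₀.
g = 0.1149 − 8.65/100.89 = 0.1149 − 0.08574 = 0.02916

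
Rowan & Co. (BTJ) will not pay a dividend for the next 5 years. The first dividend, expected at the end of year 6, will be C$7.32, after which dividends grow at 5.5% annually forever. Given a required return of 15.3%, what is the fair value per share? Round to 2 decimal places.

Deferred-dividend DDM. At t=5 the remaining stream is a growing perpetuity with first payment D_6 = 7.32.
V_5 = D_6/(r−g) = 7.32/(0.153−0.055) = 74.6939
P₀ = V_5/(1+r)^5 = 74.6939/(1+0.153)^5 = 36.6554

C$36.66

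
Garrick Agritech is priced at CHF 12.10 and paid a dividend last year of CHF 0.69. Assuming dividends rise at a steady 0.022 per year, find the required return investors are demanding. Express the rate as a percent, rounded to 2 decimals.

8.03%

Rearranging the constant-growth DDM: r = D₁/P₀ + g.
D₁ = 0.69 × (1 + 0.022) = 0.7052.
r = 0.7052 / 12.10 + 0.022 = 0.05828 + 0.022 = 0.08028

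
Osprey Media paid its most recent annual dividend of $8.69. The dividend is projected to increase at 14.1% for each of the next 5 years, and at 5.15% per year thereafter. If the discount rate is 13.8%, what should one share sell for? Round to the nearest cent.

$150.83

Two-stage DDM. Project D₁…D_5 at 0.141, terminal growth 0.0515, discount at r = 0.138.
D_1 = 9.9153
D_2 = 11.3133
D_3 = 12.9085
D_4 = 14.7286
D_5 = 16.8054
Terminal value at t=5: TV = D_6/(r−g) = 17.6708/(0.138−0.0515) = 204.2872
P₀ = 9.9153/(1+0.138)^1 + 11.3133/(1+0.138)^2 + 12.9085/(1+0.138)^3 + 14.7286/(1+0.138)^4 + 16.8054/(1+0.138)^5 + 204.2872/(1+0.138)^5 = 150.8308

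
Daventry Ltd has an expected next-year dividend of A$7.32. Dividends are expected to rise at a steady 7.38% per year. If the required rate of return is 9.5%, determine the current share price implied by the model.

Gordon growth model: P₀ = D₁/(r − g), with D₁ = 7.32 given directly.
P₀ = 7.3200 / (0.095 − 0.0738) = 7.3200 / 0.0212 = 345.2830

A$345.28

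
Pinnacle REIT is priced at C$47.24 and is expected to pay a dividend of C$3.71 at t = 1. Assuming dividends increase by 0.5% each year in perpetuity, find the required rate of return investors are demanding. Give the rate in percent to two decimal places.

Rearranging the constant-growth DDM: r = D₁/P₀ + g.
r = 3.7100 / 47.24 + 0.005 = 0.07854 + 0.005 = 0.08354

8.35%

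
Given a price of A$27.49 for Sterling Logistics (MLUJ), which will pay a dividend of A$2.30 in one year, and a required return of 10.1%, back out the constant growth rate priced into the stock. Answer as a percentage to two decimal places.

From P₀ = D₁/(r − g), the implied growth is g = r − D₁/P₀.
g = 0.101 − 2.30/27.49 = 0.101 − 0.08367 = 0.01733

1.73%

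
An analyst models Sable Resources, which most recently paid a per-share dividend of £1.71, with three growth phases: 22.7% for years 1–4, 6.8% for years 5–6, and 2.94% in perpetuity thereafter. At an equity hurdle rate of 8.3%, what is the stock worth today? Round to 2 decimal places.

£67.58

Three-stage DDM. Project D₁…D_6; terminal Gordon value at t=6 with g = 0.0294; discount at r = 0.083.
D_1 = 2.0982
D_2 = 2.5745
D_3 = 3.1589
D_4 = 3.8759
D_5 = 4.1395
D_6 = 4.4210
TV_6 = 4.5509/(0.083−0.0294) = 84.9056
P₀ = Σ Dₜ/(1+r)ᵗ + TV_6/(1+r)^6 = 67.5768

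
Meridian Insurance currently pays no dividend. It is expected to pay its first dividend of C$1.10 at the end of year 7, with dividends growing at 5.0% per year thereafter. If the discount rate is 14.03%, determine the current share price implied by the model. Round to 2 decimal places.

C$5.54

Deferred-dividend DDM. At t=6 the remaining stream is a growing perpetuity with first payment D_7 = 1.10.
V_6 = D_7/(r−g) = 1.10/(0.1403−0.05) = 12.1816
P₀ = V_6/(1+r)^6 = 12.1816/(1+0.1403)^6 = 5.5410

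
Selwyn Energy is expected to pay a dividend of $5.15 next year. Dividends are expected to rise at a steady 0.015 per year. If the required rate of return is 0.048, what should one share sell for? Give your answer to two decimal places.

Gordon growth model: P₀ = D₁/(r − g), with D₁ = 5.15 given directly.
P₀ = 5.1500 / (0.048 − 0.015) = 5.1500 / 0.033 = 156.0606

$156.06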